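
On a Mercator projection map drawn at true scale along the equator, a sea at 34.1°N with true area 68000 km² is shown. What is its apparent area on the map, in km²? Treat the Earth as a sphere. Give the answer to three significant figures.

99200 km²

The Mercator projection is conformal; its linear scale factor is the same in every direction and equals sec φ = 1/cos φ.
Areal scale = k² = sec²φ = 1/cos²(34.1°) = 1/0.8281² = 1.458.
Apparent area = 68000 × 1.458 ≈ 99200 km².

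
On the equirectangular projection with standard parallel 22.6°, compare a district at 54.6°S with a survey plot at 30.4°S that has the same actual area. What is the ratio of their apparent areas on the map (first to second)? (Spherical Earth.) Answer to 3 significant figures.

In the equirectangular projection with standard parallel φ₀ = 22.6° (x = Rλ cos φ₀, y = Rφ), meridians are true-scale (h = 1) and the parallel scale is k = cos φ₀ / cos φ.
Areal scale at 54.6°: h·k = 1.000 × 1.594 = 1.594.
Areal scale at 30.4°: h·k = 1.000 × 1.070 = 1.070.
Ratio = 1.594/1.070 ≈ 1.49.

1.49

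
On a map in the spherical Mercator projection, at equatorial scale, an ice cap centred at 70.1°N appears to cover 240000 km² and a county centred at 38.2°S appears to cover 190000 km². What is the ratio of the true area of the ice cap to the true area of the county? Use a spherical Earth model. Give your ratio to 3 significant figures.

0.237

On Mercator the areal scale is sec²φ, so true area = apparent × cos²φ.
True area of ice cap: 240000 × cos²(70.1°) = 240000 × 0.1159 = 27810 km².
True area of county: 190000 × cos²(38.2°) = 190000 × 0.6176 = 117300 km².
Ratio = 27810 / 117300 ≈ 0.237.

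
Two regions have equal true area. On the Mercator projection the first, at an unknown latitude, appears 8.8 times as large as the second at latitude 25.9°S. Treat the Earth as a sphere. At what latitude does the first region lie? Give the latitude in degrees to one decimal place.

For equal true areas on Mercator, apparent areas scale as sec²φ, so the ratio is cos²φ₂ / cos²φ₁.
cos²φ₂ / cos²φ₁ = 8.8  ⇒  cos φ₁ = cos 25.9° / √8.8 = 0.8996/2.966 = 0.3032.
φ₁ = arccos(0.3032) ≈ 72.3°.

72.3°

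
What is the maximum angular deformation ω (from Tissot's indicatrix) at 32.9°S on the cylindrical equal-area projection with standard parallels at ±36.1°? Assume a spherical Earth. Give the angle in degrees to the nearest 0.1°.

For cylindrical equal-area with standard parallel φ₀, h = cos φ / cos φ₀ and k = cos φ₀ / cos φ, so h·k = 1.
At 32.9°: h = 1.039, k = 0.9623; principal scales a = 1.039, b = 0.9623.
sin(ω/2) = (a − b)/(a + b) = 0.07682/2.001 = 0.03838, so ω = 2 arcsin(0.03838) ≈ 4.4°.

4.4°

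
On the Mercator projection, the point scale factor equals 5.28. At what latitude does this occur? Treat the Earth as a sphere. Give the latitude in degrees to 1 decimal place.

79.1°

Mercator scale is k = sec φ = 1/cos φ.
1/cos φ = 5.28  ⇒  cos φ = 0.1894  ⇒  φ = arccos(0.1894) ≈ 79.1°.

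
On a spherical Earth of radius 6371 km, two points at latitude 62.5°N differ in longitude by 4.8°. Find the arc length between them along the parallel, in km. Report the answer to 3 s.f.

246 km

Arc length along a parallel = R cos φ · Δλ (with Δλ in radians).
= 6371 × cos 62.5° × (4.8° × π/180) = 6371 × 0.4617 × 0.08378 ≈ 246 km.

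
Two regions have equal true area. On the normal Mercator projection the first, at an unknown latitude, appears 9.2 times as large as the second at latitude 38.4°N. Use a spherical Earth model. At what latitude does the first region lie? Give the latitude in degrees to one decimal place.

75.0°

For equal true areas on Mercator, apparent areas scale as sec²φ, so the ratio is cos²φ₂ / cos²φ₁.
cos²φ₂ / cos²φ₁ = 9.2  ⇒  cos φ₁ = cos 38.4° / √9.2 = 0.7837/3.033 = 0.2584.
φ₁ = arccos(0.2584) ≈ 75.0°.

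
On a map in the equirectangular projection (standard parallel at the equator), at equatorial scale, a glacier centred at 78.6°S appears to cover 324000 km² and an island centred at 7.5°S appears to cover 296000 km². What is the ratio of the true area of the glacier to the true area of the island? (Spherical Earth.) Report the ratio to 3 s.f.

Plate carrée has h = 1 and k = sec φ, giving areal scale sec φ; true area = (apparent area) · cos φ.
True area of glacier: 324000 × cos(78.6°) = 324000 × 0.1977 = 64040 km².
True area of island: 296000 × cos(7.5°) = 296000 × 0.9914 = 293500 km².
Ratio = 64040 / 293500 ≈ 0.218.

0.218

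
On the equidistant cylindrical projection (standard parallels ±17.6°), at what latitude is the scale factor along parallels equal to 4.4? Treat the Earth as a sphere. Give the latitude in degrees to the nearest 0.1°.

In the equirectangular projection with standard parallel φ₀ = 17.6° (x = Rλ cos φ₀, y = Rφ), meridians are true-scale (h = 1) and the parallel scale is k = cos φ₀ / cos φ.
k = cos φ₀ / cos φ = 4.4  ⇒  cos φ = cos 17.6° / 4.4 = 0.2166.
φ = arccos(0.2166) ≈ 77.5°.

77.5°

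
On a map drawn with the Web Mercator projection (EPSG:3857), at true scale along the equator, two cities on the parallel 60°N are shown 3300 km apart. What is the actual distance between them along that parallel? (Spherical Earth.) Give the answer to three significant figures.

Mercator is conformal, so the point scale is isotropic: h = k = sec φ = 1/cos φ.
Along the parallel at 60°, map distances are exaggerated by k = sec 60° = 2.000.
True distance = 3300 / 2.000 = 3300 × cos 60° ≈ 1650 km.

1650 km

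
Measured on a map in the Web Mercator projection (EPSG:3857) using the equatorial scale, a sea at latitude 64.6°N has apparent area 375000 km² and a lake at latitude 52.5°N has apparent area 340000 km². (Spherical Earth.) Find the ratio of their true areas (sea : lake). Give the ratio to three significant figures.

On Mercator the areal scale is sec²φ, so true area = apparent × cos²φ.
True area of sea: 375000 × cos²(64.6°) = 375000 × 0.1840 = 68990 km².
True area of lake: 340000 × cos²(52.5°) = 340000 × 0.3706 = 126000 km².
Ratio = 68990 / 126000 ≈ 0.548.

0.548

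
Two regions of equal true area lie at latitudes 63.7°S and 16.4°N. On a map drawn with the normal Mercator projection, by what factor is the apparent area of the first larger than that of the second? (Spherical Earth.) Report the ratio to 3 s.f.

4.69

Mercator areal scale is sec²φ.
At 63.7°: sec²(63.7°) = 1/0.4431² = 5.094.
At 16.4°: sec²(16.4°) = 1/0.9593² = 1.087.
Ratio = 5.094/1.087 = cos²(16.4°)/cos²(63.7°) ≈ 4.69.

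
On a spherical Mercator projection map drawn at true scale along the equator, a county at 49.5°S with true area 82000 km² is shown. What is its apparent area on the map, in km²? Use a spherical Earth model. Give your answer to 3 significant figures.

194000 km²

Mercator is conformal, so the point scale is isotropic: h = k = sec φ = 1/cos φ.
Areal scale = k² = sec²φ = 1/cos²(49.5°) = 1/0.6494² = 2.371.
Apparent area = 82000 × 2.371 ≈ 194000 km².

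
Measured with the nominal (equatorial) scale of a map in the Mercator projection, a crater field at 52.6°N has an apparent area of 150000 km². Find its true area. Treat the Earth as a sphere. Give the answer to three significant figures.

Mercator is conformal, so the point scale is isotropic: h = k = sec φ = 1/cos φ.
Areal scale = k² = sec²φ = 1/cos²(52.6°) = 1/0.6074² = 2.711.
True area = apparent / (areal scale) = 150000 / 2.711 ≈ 55300 km².

55300 km²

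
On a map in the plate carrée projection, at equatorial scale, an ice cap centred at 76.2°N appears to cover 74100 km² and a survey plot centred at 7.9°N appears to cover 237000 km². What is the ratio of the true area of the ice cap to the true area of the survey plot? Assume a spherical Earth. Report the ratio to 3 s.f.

On the plate carrée, areal scale = h·k = 1 × sec φ, so true area = apparent × cos φ.
True area of ice cap: 74100 × cos(76.2°) = 74100 × 0.2385 = 17680 km².
True area of survey plot: 237000 × cos(7.9°) = 237000 × 0.9905 = 234800 km².
Ratio = 17680 / 234800 ≈ 0.0753.

0.0753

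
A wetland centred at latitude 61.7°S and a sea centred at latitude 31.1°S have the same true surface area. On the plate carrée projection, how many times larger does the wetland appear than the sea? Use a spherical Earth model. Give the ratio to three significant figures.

1.81

Plate carrée maps x = Rλ, y = Rφ. The meridian scale is h = 1 and the parallel scale is k = 1/cos φ = sec φ.
Areal scale at 61.7°: h·k = 1.000 × 2.109 = 2.109.
Areal scale at 31.1°: h·k = 1.000 × 1.168 = 1.168.
Ratio = 2.109/1.168 ≈ 1.81.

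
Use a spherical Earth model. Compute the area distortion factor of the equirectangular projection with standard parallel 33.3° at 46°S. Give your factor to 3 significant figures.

In the equirectangular projection with standard parallel φ₀ = 33.3° (x = Rλ cos φ₀, y = Rφ), meridians are true-scale (h = 1) and the parallel scale is k = cos φ₀ / cos φ.
Areal scale = h·k = 1 × cos φ₀ / cos φ; at 46°, h = 1.000, k = 1.203, so h·k = 1.203.

1.20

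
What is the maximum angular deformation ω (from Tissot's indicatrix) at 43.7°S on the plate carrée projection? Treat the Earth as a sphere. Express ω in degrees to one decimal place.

In the plate carrée (x = Rλ, y = Rφ), meridians are true-scale (h = 1) and parallels are stretched by k = sec φ.
At 43.7°: h = 1.000, k = 1.383; principal scales a = 1.383, b = 1.000.
sin(ω/2) = (a − b)/(a + b) = 0.3832/2.383 = 0.1608, so ω = 2 arcsin(0.1608) ≈ 18.5°.

18.5°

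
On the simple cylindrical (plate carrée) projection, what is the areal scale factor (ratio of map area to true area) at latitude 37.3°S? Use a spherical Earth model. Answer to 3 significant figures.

1.26

For the equirectangular projection with φ₀ = 0 (plate carrée), h = 1 along meridians and k = sec φ along parallels.
Areal scale = h·k = 1 × sec φ; at 37.3°, h = 1.000, k = 1.257, so h·k = 1.257.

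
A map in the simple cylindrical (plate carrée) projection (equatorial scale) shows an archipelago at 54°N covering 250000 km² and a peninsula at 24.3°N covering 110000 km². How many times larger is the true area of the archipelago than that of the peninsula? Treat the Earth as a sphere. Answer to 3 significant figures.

On the plate carrée, areal scale = h·k = 1 × sec φ, so true area = apparent × cos φ.
True area of archipelago: 250000 × cos(54°) = 250000 × 0.5878 = 146900 km².
True area of peninsula: 110000 × cos(24.3°) = 110000 × 0.9114 = 100300 km².
Ratio = 146900 / 100300 ≈ 1.47.

1.47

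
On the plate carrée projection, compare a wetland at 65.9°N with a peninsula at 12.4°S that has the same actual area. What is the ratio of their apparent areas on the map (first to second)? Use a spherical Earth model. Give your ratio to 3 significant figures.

2.39

In the plate carrée (x = Rλ, y = Rφ), meridians are true-scale (h = 1) and parallels are stretched by k = sec φ.
Areal scale at 65.9°: h·k = 1.000 × 2.449 = 2.449.
Areal scale at 12.4°: h·k = 1.000 × 1.024 = 1.024.
Ratio = 2.449/1.024 ≈ 2.39.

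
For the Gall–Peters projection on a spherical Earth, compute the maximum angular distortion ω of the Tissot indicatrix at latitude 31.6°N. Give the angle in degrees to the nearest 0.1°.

The Gall–Peters projection is cylindrical equal-area with φ₀ = 45°. For cylindrical equal-area with standard parallel φ₀, h = cos φ / cos φ₀ and k = cos φ₀ / cos φ, so h·k = 1.
At 31.6°: h = 1.205, k = 0.8302; principal scales a = 1.205, b = 0.8302.
sin(ω/2) = (a − b)/(a + b) = 0.3743/2.035 = 0.1840, so ω = 2 arcsin(0.1840) ≈ 21.2°.

21.2°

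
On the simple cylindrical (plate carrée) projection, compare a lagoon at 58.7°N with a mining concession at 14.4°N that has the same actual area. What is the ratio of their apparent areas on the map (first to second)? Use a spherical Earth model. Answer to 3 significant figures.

In the plate carrée (x = Rλ, y = Rφ), meridians are true-scale (h = 1) and parallels are stretched by k = sec φ.
Areal scale at 58.7°: h·k = 1.000 × 1.925 = 1.925.
Areal scale at 14.4°: h·k = 1.000 × 1.032 = 1.032.
Ratio = 1.925/1.032 ≈ 1.86.

1.86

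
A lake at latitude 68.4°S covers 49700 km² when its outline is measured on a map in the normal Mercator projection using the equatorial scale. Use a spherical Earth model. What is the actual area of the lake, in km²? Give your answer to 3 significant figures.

Mercator is conformal, so the point scale is isotropic: h = k = sec φ = 1/cos φ.
Areal scale = k² = sec²φ = 1/cos²(68.4°) = 1/0.3681² = 7.379.
True area = apparent / (areal scale) = 49700 / 7.379 ≈ 6740 km².

6740 km²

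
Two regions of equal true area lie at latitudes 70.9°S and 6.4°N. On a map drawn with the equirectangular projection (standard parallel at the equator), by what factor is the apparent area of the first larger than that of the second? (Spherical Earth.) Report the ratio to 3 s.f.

For the equirectangular projection with φ₀ = 0 (plate carrée), h = 1 along meridians and k = sec φ along parallels.
Areal scale at 70.9°: h·k = 1.000 × 3.056 = 3.056.
Areal scale at 6.4°: h·k = 1.000 × 1.006 = 1.006.
Ratio = 3.056/1.006 ≈ 3.04.

3.04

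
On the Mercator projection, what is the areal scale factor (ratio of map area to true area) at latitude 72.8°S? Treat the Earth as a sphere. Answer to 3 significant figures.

11.4

The Mercator projection is conformal; its linear scale factor is the same in every direction and equals sec φ = 1/cos φ.
Areal scale = k² = sec²φ = 1/cos²(72.8°) = 1/0.2957² = 11.44.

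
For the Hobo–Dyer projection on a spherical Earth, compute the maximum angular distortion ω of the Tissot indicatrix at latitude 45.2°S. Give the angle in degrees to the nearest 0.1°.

13.6°

Hobo–Dyer is a cylindrical equal-area projection with standard parallels at ±37.5°. A cylindrical equal-area projection with standard parallel φ₀ has meridian scale h = cos φ / cos φ₀ and parallel scale k = cos φ₀ / cos φ (so areas are preserved, h·k = 1).
At 45.2°: h = 0.8882, k = 1.126; principal scales a = 1.126, b = 0.8882.
sin(ω/2) = (a − b)/(a + b) = 0.2377/2.014 = 0.1180, so ω = 2 arcsin(0.1180) ≈ 13.6°.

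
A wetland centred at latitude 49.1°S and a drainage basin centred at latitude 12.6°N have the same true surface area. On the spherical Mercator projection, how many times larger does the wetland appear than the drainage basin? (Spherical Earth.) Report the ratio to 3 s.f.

2.22

Mercator is conformal with k = sec φ, so areal scale = k² = sec²φ.
At 49.1°: sec²(49.1°) = 1/0.6547² = 2.333.
At 12.6°: sec²(12.6°) = 1/0.9759² = 1.050.
Ratio = 2.333/1.050 = cos²(12.6°)/cos²(49.1°) ≈ 2.22.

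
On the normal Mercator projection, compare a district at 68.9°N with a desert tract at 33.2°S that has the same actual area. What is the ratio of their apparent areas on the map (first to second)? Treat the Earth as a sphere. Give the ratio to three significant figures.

On Mercator, area is exaggerated by sec²φ = 1/cos²φ.
At 68.9°: sec²(68.9°) = 1/0.3600² = 7.716.
At 33.2°: sec²(33.2°) = 1/0.8368² = 1.428.
Ratio = 7.716/1.428 = cos²(33.2°)/cos²(68.9°) ≈ 5.40.

5.40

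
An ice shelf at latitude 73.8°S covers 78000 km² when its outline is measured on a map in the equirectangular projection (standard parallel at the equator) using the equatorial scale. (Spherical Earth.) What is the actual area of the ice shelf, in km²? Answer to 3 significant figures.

Plate carrée maps x = Rλ, y = Rφ. The meridian scale is h = 1 and the parallel scale is k = 1/cos φ = sec φ.
Areal scale = h·k = 1 × sec φ; at 73.8°, h = 1.000, k = 3.584, so h·k = 3.584.
True area = apparent / (areal scale) = 78000 / 3.584 ≈ 21800 km².

21800 km²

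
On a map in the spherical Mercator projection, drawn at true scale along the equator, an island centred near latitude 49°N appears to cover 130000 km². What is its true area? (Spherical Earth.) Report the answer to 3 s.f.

The Mercator projection is conformal; its linear scale factor is the same in every direction and equals sec φ = 1/cos φ.
Areal scale = k² = sec²φ = 1/cos²(49°) = 1/0.6561² = 2.323.
True area = apparent / (areal scale) = 130000 / 2.323 ≈ 56000 km².

56000 km²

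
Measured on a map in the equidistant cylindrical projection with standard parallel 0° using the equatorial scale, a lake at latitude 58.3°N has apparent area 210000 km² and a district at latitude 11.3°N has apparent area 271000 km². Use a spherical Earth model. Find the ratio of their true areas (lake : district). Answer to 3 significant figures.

0.415

On the plate carrée, areal scale = h·k = 1 × sec φ, so true area = apparent × cos φ.
True area of lake: 210000 × cos(58.3°) = 210000 × 0.5255 = 110300 km².
True area of district: 271000 × cos(11.3°) = 271000 × 0.9806 = 265700 km².
Ratio = 110300 / 265700 ≈ 0.415.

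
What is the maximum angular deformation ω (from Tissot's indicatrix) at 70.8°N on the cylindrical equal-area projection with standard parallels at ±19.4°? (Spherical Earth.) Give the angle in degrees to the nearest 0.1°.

For cylindrical equal-area with standard parallel φ₀, h = cos φ / cos φ₀ and k = cos φ₀ / cos φ, so h·k = 1.
At 70.8°: h = 0.3487, k = 2.868; principal scales a = 2.868, b = 0.3487.
sin(ω/2) = (a − b)/(a + b) = 2.519/3.217 = 0.7832, so ω = 2 arcsin(0.7832) ≈ 103.1°.

103.1°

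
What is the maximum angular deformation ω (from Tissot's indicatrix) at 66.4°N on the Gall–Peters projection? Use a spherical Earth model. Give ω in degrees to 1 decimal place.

61.9°

Gall–Peters is a cylindrical equal-area projection with standard parallels at ±45°. For cylindrical equal-area with standard parallel φ₀, h = cos φ / cos φ₀ and k = cos φ₀ / cos φ, so h·k = 1.
At 66.4°: h = 0.5662, k = 1.766; principal scales a = 1.766, b = 0.5662.
sin(ω/2) = (a − b)/(a + b) = 1.200/2.332 = 0.5145, so ω = 2 arcsin(0.5145) ≈ 61.9°.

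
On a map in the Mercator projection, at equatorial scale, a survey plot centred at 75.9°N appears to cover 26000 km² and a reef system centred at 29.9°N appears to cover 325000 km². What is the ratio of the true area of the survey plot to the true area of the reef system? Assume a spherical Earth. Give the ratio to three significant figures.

Mercator's areal exaggeration is sec²φ; hence true area = (apparent area) · cos²φ.
True area of survey plot: 26000 × cos²(75.9°) = 26000 × 0.05935 = 1543 km².
True area of reef system: 325000 × cos²(29.9°) = 325000 × 0.7515 = 244200 km².
Ratio = 1543 / 244200 ≈ 0.00632.

0.00632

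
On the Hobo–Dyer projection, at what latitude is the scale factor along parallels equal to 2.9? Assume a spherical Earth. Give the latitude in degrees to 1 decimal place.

74.1°

The Hobo–Dyer projection is cylindrical equal-area with φ₀ = 37.5°. A cylindrical equal-area projection with standard parallel φ₀ has meridian scale h = cos φ / cos φ₀ and parallel scale k = cos φ₀ / cos φ (so areas are preserved, h·k = 1).
k = cos φ₀ / cos φ = 2.9  ⇒  cos φ = cos 37.5° / 2.9 = 0.2736.
φ = arccos(0.2736) ≈ 74.1°.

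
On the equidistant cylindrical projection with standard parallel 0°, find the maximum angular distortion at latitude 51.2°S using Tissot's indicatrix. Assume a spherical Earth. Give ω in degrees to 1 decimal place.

26.5°

In the plate carrée (x = Rλ, y = Rφ), meridians are true-scale (h = 1) and parallels are stretched by k = sec φ.
At 51.2°: h = 1.000, k = 1.596; principal scales a = 1.596, b = 1.000.
sin(ω/2) = (a − b)/(a + b) = 0.5959/2.596 = 0.2296, so ω = 2 arcsin(0.2296) ≈ 26.5°.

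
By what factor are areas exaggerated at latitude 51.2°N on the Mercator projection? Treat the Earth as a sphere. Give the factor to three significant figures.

The Mercator projection is conformal; its linear scale factor is the same in every direction and equals sec φ = 1/cos φ.
Areal scale = k² = sec²φ = 1/cos²(51.2°) = 1/0.6266² = 2.547.

2.55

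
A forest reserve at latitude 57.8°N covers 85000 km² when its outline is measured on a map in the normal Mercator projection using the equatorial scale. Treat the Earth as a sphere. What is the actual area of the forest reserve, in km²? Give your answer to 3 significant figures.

24100 km²

The Mercator projection is conformal; its linear scale factor is the same in every direction and equals sec φ = 1/cos φ.
Areal scale = k² = sec²φ = 1/cos²(57.8°) = 1/0.5329² = 3.522.
True area = apparent / (areal scale) = 85000 / 3.522 ≈ 24100 km².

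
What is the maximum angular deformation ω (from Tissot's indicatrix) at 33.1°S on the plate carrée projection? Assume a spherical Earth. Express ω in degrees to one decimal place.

10.1°

Plate carrée maps x = Rλ, y = Rφ. The meridian scale is h = 1 and the parallel scale is k = 1/cos φ = sec φ.
At 33.1°: h = 1.000, k = 1.194; principal scales a = 1.194, b = 1.000.
sin(ω/2) = (a − b)/(a + b) = 0.1937/2.194 = 0.08831, so ω = 2 arcsin(0.08831) ≈ 10.1°.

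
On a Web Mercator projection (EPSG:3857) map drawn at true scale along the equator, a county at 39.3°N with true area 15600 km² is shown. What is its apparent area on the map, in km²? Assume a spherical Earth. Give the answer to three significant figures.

The Mercator projection is conformal; its linear scale factor is the same in every direction and equals sec φ = 1/cos φ.
Areal scale = k² = sec²φ = 1/cos²(39.3°) = 1/0.7738² = 1.670.
Apparent area = 15600 × 1.670 ≈ 26100 km².

26100 km²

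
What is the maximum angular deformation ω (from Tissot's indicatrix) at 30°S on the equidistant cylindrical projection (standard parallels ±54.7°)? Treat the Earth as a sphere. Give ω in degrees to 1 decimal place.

23.0°

With standard parallel φ₀ = 54.7°, the equirectangular projection gives x = Rλ cos φ₀, y = Rφ, so h = 1 and k = cos 54.7° / cos φ.
At 30°: h = 1.000, k = 0.6673; principal scales a = 1.000, b = 0.6673.
sin(ω/2) = (a − b)/(a + b) = 0.3327/1.667 = 0.1996, so ω = 2 arcsin(0.1996) ≈ 23.0°.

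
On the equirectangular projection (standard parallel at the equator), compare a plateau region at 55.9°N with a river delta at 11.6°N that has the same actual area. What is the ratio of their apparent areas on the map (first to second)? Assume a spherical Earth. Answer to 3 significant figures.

1.75

Plate carrée maps x = Rλ, y = Rφ. The meridian scale is h = 1 and the parallel scale is k = 1/cos φ = sec φ.
Areal scale at 55.9°: h·k = 1.000 × 1.784 = 1.784.
Areal scale at 11.6°: h·k = 1.000 × 1.021 = 1.021.
Ratio = 1.784/1.021 ≈ 1.75.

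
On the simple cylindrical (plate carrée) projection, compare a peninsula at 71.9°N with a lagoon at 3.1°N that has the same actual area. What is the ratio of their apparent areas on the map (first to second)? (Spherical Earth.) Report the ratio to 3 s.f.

In the plate carrée (x = Rλ, y = Rφ), meridians are true-scale (h = 1) and parallels are stretched by k = sec φ.
Areal scale at 71.9°: h·k = 1.000 × 3.219 = 3.219.
Areal scale at 3.1°: h·k = 1.000 × 1.001 = 1.001.
Ratio = 3.219/1.001 ≈ 3.21.

3.21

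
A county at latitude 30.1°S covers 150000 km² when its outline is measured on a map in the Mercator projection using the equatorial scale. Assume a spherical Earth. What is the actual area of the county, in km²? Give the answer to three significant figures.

112000 km²

For Mercator, h = k = sec φ (a conformal cylindrical projection has a single point scale, 1/cos φ).
Areal scale = k² = sec²φ = 1/cos²(30.1°) = 1/0.8652² = 1.336.
True area = apparent / (areal scale) = 150000 / 1.336 ≈ 112000 km².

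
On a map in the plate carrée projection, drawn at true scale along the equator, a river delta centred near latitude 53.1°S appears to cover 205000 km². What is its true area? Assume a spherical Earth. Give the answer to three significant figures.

123000 km²

For the equirectangular projection with φ₀ = 0 (plate carrée), h = 1 along meridians and k = sec φ along parallels.
Areal scale = h·k = 1 × sec φ; at 53.1°, h = 1.000, k = 1.666, so h·k = 1.666.
True area = apparent / (areal scale) = 205000 / 1.666 ≈ 123000 km².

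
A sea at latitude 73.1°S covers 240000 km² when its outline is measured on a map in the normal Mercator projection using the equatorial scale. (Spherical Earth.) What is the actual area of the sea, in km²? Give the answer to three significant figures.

20300 km²

For Mercator, h = k = sec φ (a conformal cylindrical projection has a single point scale, 1/cos φ).
Areal scale = k² = sec²φ = 1/cos²(73.1°) = 1/0.2907² = 11.83.
True area = apparent / (areal scale) = 240000 / 11.83 ≈ 20300 km².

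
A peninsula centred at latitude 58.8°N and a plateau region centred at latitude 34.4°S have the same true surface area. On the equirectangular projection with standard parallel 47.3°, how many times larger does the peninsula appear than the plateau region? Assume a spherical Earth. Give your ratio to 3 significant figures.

1.59

With standard parallel φ₀ = 47.3°, the equirectangular projection gives x = Rλ cos φ₀, y = Rφ, so h = 1 and k = cos 47.3° / cos φ.
Areal scale at 58.8°: h·k = 1.000 × 1.309 = 1.309.
Areal scale at 34.4°: h·k = 1.000 × 0.8219 = 0.8219.
Ratio = 1.309/0.8219 ≈ 1.59.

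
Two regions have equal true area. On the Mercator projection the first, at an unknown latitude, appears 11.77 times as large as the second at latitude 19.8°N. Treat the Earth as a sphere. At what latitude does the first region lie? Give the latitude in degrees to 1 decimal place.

Mercator areal scale is sec²φ, so apparent-area ratio = sec²φ₁ / sec²φ₂ = cos²φ₂ / cos²φ₁.
cos²φ₂ / cos²φ₁ = 11.77  ⇒  cos φ₁ = cos 19.8° / √11.77 = 0.9409/3.431 = 0.2742.
φ₁ = arccos(0.2742) ≈ 74.1°.

74.1°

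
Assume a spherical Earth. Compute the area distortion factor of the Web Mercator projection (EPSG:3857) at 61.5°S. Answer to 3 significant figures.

4.39

The Mercator projection is conformal; its linear scale factor is the same in every direction and equals sec φ = 1/cos φ.
Areal scale = k² = sec²φ = 1/cos²(61.5°) = 1/0.4772² = 4.392.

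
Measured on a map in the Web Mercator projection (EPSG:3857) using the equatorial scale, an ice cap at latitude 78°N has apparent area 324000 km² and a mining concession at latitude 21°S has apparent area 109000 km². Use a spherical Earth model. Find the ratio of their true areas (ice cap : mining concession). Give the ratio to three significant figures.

0.147

Since Mercator area scale is 1/cos²φ, the true area equals the apparent area multiplied by cos²φ.
True area of ice cap: 324000 × cos²(78°) = 324000 × 0.04323 = 14010 km².
True area of mining concession: 109000 × cos²(21°) = 109000 × 0.8716 = 95000 km².
Ratio = 14010 / 95000 ≈ 0.147.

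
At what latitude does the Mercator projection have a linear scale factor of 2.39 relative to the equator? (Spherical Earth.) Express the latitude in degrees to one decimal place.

65.3°

Mercator scale is k = sec φ = 1/cos φ.
1/cos φ = 2.39  ⇒  cos φ = 0.4184  ⇒  φ = arccos(0.4184) ≈ 65.3°.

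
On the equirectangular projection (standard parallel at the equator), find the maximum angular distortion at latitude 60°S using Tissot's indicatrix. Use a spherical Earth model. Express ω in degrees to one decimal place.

In the plate carrée (x = Rλ, y = Rφ), meridians are true-scale (h = 1) and parallels are stretched by k = sec φ.
At 60°: h = 1.000, k = 2.000; principal scales a = 2.000, b = 1.000.
sin(ω/2) = (a − b)/(a + b) = 1.0000/3.000 = 0.3333, so ω = 2 arcsin(0.3333) ≈ 38.9°.

38.9°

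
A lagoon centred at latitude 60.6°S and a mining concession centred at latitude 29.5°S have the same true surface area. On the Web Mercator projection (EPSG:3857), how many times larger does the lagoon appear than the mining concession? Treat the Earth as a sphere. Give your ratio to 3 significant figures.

3.14

Mercator areal scale is sec²φ.
At 60.6°: sec²(60.6°) = 1/0.4909² = 4.150.
At 29.5°: sec²(29.5°) = 1/0.8704² = 1.320.
Ratio = 4.150/1.320 = cos²(29.5°)/cos²(60.6°) ≈ 3.14.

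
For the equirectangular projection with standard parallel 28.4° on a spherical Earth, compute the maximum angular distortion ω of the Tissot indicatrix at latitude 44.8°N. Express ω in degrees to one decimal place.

In the equirectangular projection with standard parallel φ₀ = 28.4° (x = Rλ cos φ₀, y = Rφ), meridians are true-scale (h = 1) and the parallel scale is k = cos φ₀ / cos φ.
At 44.8°: h = 1.000, k = 1.240; principal scales a = 1.240, b = 1.000.
sin(ω/2) = (a − b)/(a + b) = 0.2397/2.240 = 0.1070, so ω = 2 arcsin(0.1070) ≈ 12.3°.

12.3°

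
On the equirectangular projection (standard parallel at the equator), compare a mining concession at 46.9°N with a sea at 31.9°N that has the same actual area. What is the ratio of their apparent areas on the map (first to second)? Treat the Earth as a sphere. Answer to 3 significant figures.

1.24

For the equirectangular projection with φ₀ = 0 (plate carrée), h = 1 along meridians and k = sec φ along parallels.
Areal scale at 46.9°: h·k = 1.000 × 1.464 = 1.464.
Areal scale at 31.9°: h·k = 1.000 × 1.178 = 1.178.
Ratio = 1.464/1.178 ≈ 1.24.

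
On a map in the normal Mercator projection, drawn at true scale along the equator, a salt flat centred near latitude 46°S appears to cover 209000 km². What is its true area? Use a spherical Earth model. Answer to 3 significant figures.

101000 km²

Mercator is conformal, so the point scale is isotropic: h = k = sec φ = 1/cos φ.
Areal scale = k² = sec²φ = 1/cos²(46°) = 1/0.6947² = 2.072.
True area = apparent / (areal scale) = 209000 / 2.072 ≈ 101000 km².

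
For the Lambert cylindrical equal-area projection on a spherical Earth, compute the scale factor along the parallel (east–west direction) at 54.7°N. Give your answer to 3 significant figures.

The Lambert cylindrical equal-area projection is the cylindrical equal-area projection with its standard parallel at the equator (φ₀ = 0). A cylindrical equal-area projection with standard parallel φ₀ has meridian scale h = cos φ / cos φ₀ and parallel scale k = cos φ₀ / cos φ (so areas are preserved, h·k = 1).
k = cos 0° / cos 54.7° = 1.000/0.5779 = 1.731.

1.73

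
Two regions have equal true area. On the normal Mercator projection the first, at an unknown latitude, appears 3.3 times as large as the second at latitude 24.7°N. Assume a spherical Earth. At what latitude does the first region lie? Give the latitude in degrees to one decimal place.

For equal true areas on Mercator, apparent areas scale as sec²φ, so the ratio is cos²φ₂ / cos²φ₁.
cos²φ₂ / cos²φ₁ = 3.3  ⇒  cos φ₁ = cos 24.7° / √3.3 = 0.9085/1.817 = 0.5001.
φ₁ = arccos(0.5001) ≈ 60.0°.

60.0°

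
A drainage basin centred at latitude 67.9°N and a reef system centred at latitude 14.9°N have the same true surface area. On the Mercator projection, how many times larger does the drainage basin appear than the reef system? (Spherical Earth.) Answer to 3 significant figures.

6.60

Mercator areal scale is sec²φ.
At 67.9°: sec²(67.9°) = 1/0.3762² = 7.065.
At 14.9°: sec²(14.9°) = 1/0.9664² = 1.071.
Ratio = 7.065/1.071 = cos²(14.9°)/cos²(67.9°) ≈ 6.60.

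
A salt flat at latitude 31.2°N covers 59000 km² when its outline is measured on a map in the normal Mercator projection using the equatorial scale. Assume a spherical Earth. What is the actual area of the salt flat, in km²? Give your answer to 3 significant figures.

For Mercator, h = k = sec φ (a conformal cylindrical projection has a single point scale, 1/cos φ).
Areal scale = k² = sec²φ = 1/cos²(31.2°) = 1/0.8554² = 1.367.
True area = apparent / (areal scale) = 59000 / 1.367 ≈ 43200 km².

43200 km²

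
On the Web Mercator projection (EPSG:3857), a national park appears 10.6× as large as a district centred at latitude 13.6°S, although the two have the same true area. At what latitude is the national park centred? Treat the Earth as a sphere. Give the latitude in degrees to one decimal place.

72.6°

For equal true areas on Mercator, apparent areas scale as sec²φ, so the ratio is cos²φ₂ / cos²φ₁.
cos²φ₂ / cos²φ₁ = 10.6  ⇒  cos φ₁ = cos 13.6° / √10.6 = 0.9720/3.256 = 0.2985.
φ₁ = arccos(0.2985) ≈ 72.6°.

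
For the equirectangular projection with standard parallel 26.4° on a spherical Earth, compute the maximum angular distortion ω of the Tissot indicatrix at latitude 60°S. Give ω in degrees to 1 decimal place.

32.9°

In the equirectangular projection with standard parallel φ₀ = 26.4° (x = Rλ cos φ₀, y = Rφ), meridians are true-scale (h = 1) and the parallel scale is k = cos φ₀ / cos φ.
At 60°: h = 1.000, k = 1.791; principal scales a = 1.791, b = 1.000.
sin(ω/2) = (a − b)/(a + b) = 0.7914/2.791 = 0.2835, so ω = 2 arcsin(0.2835) ≈ 32.9°.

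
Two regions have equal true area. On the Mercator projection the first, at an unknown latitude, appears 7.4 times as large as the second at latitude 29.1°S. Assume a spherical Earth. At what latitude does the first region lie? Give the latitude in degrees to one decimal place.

Mercator areal scale is sec²φ, so apparent-area ratio = sec²φ₁ / sec²φ₂ = cos²φ₂ / cos²φ₁.
cos²φ₂ / cos²φ₁ = 7.4  ⇒  cos φ₁ = cos 29.1° / √7.4 = 0.8738/2.720 = 0.3212.
φ₁ = arccos(0.3212) ≈ 71.3°.

71.3°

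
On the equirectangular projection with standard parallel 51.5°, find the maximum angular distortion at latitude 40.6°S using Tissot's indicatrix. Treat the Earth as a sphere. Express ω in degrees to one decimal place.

The equidistant cylindrical projection with φ₀ = 51.5° has h = 1 (meridians true) and k = cos φ₀ / cos φ along parallels.
At 40.6°: h = 1.000, k = 0.8199; principal scales a = 1.000, b = 0.8199.
sin(ω/2) = (a − b)/(a + b) = 0.1801/1.820 = 0.09897, so ω = 2 arcsin(0.09897) ≈ 11.4°.

11.4°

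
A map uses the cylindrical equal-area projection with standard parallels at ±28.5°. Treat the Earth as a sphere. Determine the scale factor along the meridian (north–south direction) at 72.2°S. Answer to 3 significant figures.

0.348

A cylindrical equal-area projection with standard parallel φ₀ has meridian scale h = cos φ / cos φ₀ and parallel scale k = cos φ₀ / cos φ (so areas are preserved, h·k = 1).
h = cos 72.2° / cos 28.5° = 0.3057/0.8788 = 0.3478.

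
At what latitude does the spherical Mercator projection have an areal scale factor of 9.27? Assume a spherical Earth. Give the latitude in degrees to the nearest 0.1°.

70.8°

Mercator areal scale is sec²φ.
sec²φ = 9.27  ⇒  cos²φ = 0.1079  ⇒  cos φ = 0.3284.
φ = arccos(0.3284) ≈ 70.8°.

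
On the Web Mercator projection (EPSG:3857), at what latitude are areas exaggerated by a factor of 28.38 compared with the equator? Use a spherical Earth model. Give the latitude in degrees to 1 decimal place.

79.2°

Mercator areal scale is sec²φ.
sec²φ = 28.38  ⇒  cos²φ = 0.03524  ⇒  cos φ = 0.1877.
φ = arccos(0.1877) ≈ 79.2°.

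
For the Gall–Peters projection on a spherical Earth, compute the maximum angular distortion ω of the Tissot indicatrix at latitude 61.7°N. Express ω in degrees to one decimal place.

44.6°

Gall–Peters is a cylindrical equal-area projection with standard parallels at ±45°. Cylindrical equal-area (φ₀ = 45°): h = cos φ / cos 45° along meridians, k = cos 45° / cos φ along parallels; h·k = 1.
At 61.7°: h = 0.6705, k = 1.492; principal scales a = 1.492, b = 0.6705.
sin(ω/2) = (a − b)/(a + b) = 0.8210/2.162 = 0.3798, so ω = 2 arcsin(0.3798) ≈ 44.6°.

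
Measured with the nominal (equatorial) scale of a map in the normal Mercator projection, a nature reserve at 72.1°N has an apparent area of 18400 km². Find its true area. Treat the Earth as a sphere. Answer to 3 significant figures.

The Mercator projection is conformal; its linear scale factor is the same in every direction and equals sec φ = 1/cos φ.
Areal scale = k² = sec²φ = 1/cos²(72.1°) = 1/0.3074² = 10.59.
True area = apparent / (areal scale) = 18400 / 10.59 ≈ 1740 km².

1740 km²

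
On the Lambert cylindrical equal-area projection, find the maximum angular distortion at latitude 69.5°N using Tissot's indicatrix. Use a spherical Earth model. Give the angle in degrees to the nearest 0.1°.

102.8°

The Lambert cylindrical equal-area projection is the cylindrical equal-area projection with its standard parallel at the equator (φ₀ = 0). A cylindrical equal-area projection with standard parallel φ₀ has meridian scale h = cos φ / cos φ₀ and parallel scale k = cos φ₀ / cos φ (so areas are preserved, h·k = 1).
At 69.5°: h = 0.3502, k = 2.855; principal scales a = 2.855, b = 0.3502.
sin(ω/2) = (a − b)/(a + b) = 2.505/3.206 = 0.7815, so ω = 2 arcsin(0.7815) ≈ 102.8°.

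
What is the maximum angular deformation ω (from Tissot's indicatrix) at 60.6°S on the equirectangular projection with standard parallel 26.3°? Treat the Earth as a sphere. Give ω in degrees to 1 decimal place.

34.0°

The equidistant cylindrical projection with φ₀ = 26.3° has h = 1 (meridians true) and k = cos φ₀ / cos φ along parallels.
At 60.6°: h = 1.000, k = 1.826; principal scales a = 1.826, b = 1.000.
sin(ω/2) = (a − b)/(a + b) = 0.8262/2.826 = 0.2923, so ω = 2 arcsin(0.2923) ≈ 34.0°.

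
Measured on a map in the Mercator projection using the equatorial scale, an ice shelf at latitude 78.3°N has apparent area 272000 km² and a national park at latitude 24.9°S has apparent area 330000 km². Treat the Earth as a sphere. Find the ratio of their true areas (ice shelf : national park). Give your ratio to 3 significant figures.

Mercator's areal exaggeration is sec²φ; hence true area = (apparent area) · cos²φ.
True area of ice shelf: 272000 × cos²(78.3°) = 272000 × 0.04112 = 11190 km².
True area of national park: 330000 × cos²(24.9°) = 330000 × 0.8227 = 271500 km².
Ratio = 11190 / 271500 ≈ 0.0412.

0.0412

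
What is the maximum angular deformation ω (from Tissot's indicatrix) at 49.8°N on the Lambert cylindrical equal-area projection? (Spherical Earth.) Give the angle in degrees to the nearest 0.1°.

The Lambert cylindrical equal-area projection is the cylindrical equal-area projection with its standard parallel at the equator (φ₀ = 0). Cylindrical equal-area (φ₀ = 0°): h = cos φ / cos 0° along meridians, k = cos 0° / cos φ along parallels; h·k = 1.
At 49.8°: h = 0.6455, k = 1.549; principal scales a = 1.549, b = 0.6455.
sin(ω/2) = (a − b)/(a + b) = 0.9038/2.195 = 0.4118, so ω = 2 arcsin(0.4118) ≈ 48.6°.

48.6°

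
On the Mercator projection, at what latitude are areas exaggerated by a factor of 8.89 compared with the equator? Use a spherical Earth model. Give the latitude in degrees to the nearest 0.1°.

70.4°

Mercator areal scale is sec²φ.
sec²φ = 8.89  ⇒  cos²φ = 0.1125  ⇒  cos φ = 0.3354.
φ = arccos(0.3354) ≈ 70.4°.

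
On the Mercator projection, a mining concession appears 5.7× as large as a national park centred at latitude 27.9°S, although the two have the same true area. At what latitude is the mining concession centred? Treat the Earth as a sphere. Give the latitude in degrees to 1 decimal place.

68.3°

On Mercator, (apparent₁)/(apparent₂) = sec²φ₁ / sec²φ₂ when true areas are equal.
cos²φ₂ / cos²φ₁ = 5.7  ⇒  cos φ₁ = cos 27.9° / √5.7 = 0.8838/2.387 = 0.3702.
φ₁ = arccos(0.3702) ≈ 68.3°.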